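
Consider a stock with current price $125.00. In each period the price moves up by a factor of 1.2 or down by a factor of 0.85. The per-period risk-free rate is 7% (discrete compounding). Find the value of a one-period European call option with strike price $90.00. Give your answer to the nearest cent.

Risk-neutral probability p = (1 + 0.07 − 0.85)/(1.2 − 0.85) = 0.2200/0.3500 = 0.6286
Terminal stock prices: S_u = 150, S_d = 106.2
Terminal payoffs (S − K): max(60, 0) = 60, max(16.25, 0) = 16.25
Node 0 (S = 125): V_0 = 1/1.07·[0.6286·60.0000 + 0.3714·16.2500] = 40.8879

$40.89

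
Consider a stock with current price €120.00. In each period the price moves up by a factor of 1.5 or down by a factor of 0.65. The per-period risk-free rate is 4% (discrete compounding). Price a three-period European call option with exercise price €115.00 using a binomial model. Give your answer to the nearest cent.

Risk-neutral probability p = (1 + 0.04 − 0.65)/(1.5 − 0.65) = 0.3900/0.8500 = 0.4588
Terminal stock prices: S_uuu = 405, S_uud = 175.5, S_udd = 76.05, S_ddd = 32.95
Terminal payoffs (S − K): max(290, 0) = 290, max(60.5, 0) = 60.5, max(-38.95, 0) = 0, max(-82.05, 0) = 0
Node uu (S = 270): V_uu = 1/1.04·[0.4588·290.0000 + 0.5412·60.5000] = 159.4231
Node ud (S = 117): V_ud = 1/1.04·[0.4588·60.5000 + 0.5412·0.0000] = 26.6912
Node dd (S = 50.7): V_dd = 1/1.04·[0.4588·0.0000 + 0.5412·0.0000] = 0.0000
Node u (S = 180): V_u = 1/1.04·[0.4588·159.4231 + 0.5412·26.6912] = 84.2228
Node d (S = 78): V_d = 1/1.04·[0.4588·26.6912 + 0.5412·0.0000] = 11.7755
Node 0 (S = 120): V_0 = 1/1.04·[0.4588·84.2228 + 0.5412·11.7755] = 43.2846

€43.28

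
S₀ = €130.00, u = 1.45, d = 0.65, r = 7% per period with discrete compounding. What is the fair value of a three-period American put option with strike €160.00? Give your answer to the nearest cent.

Risk-neutral probability p = (1 + 0.07 − 0.65)/(1.45 − 0.65) = 0.4200/0.8000 = 0.5250
Terminal stock prices: S_uuu = 396.3, S_uud = 177.7, S_udd = 79.64, S_ddd = 35.7
Terminal payoffs (K − S): max(-236.3, 0) = 0, max(-17.66, 0) = 0, max(80.36, 0) = 80.36, max(124.3, 0) = 124.3
Node uu (S = 273.3): continuation = 1/1.07·[0.5250·0.0000 + 0.4750·0.0000] = 0.0000; exercise value = 0.0000 ≤ continuation, so V_uu = 0.0000
Node ud (S = 122.5): continuation = 1/1.07·[0.5250·0.0000 + 0.4750·80.3587] = 35.6733; exercise value = 37.4750 > continuation, so V_ud = 37.4750 (exercise)
Node dd (S = 54.93): continuation = 1/1.07·[0.5250·80.3587 + 0.4750·124.2987] = 94.6077; exercise value = 105.0750 > continuation, so V_dd = 105.0750 (exercise)
Node u (S = 188.5): continuation = 1/1.07·[0.5250·0.0000 + 0.4750·37.4750] = 16.6361; exercise value = 0.0000 ≤ continuation, so V_u = 16.6361
Node d (S = 84.5): continuation = 1/1.07·[0.5250·37.4750 + 0.4750·105.0750] = 65.0327; exercise value = 75.5000 > continuation, so V_d = 75.5000 (exercise)
Node 0 (S = 130): continuation = 1/1.07·[0.5250·16.6361 + 0.4750·75.5000] = 41.6789; exercise value = 30.0000 ≤ continuation, so V_0 = 41.6789

€41.68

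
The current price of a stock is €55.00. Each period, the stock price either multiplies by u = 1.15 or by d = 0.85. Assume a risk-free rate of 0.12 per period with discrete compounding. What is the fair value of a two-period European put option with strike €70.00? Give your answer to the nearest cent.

€2.57

Risk-neutral probability p = (1 + 0.12 − 0.85)/(1.15 − 0.85) = 0.2700/0.3000 = 0.9000
Terminal stock prices: S_uu = 72.74, S_ud = 53.76, S_dd = 39.74
Terminal payoffs (K − S): max(-2.737, 0) = 0, max(16.24, 0) = 16.24, max(30.26, 0) = 30.26
Node u (S = 63.25): V_u = 1/1.12·[0.9000·0.0000 + 0.1000·16.2375] = 1.4498
Node d (S = 46.75): V_d = 1/1.12·[0.9000·16.2375 + 0.1000·30.2625] = 15.7500
Node 0 (S = 55): V_0 = 1/1.12·[0.9000·1.4498 + 0.1000·15.7500] = 2.5712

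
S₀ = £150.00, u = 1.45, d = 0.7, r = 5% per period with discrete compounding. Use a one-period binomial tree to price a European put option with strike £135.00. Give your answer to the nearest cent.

Risk-neutral probability p = (1 + 0.05 − 0.7)/(1.45 − 0.7) = 0.3500/0.7500 = 0.4667
Terminal stock prices: S_u = 217.5, S_d = 105
Terminal payoffs (K − S): max(-82.5, 0) = 0, max(30, 0) = 30
Node 0 (S = 150): V_0 = 1/1.05·[0.4667·0.0000 + 0.5333·30.0000] = 15.2381

£15.24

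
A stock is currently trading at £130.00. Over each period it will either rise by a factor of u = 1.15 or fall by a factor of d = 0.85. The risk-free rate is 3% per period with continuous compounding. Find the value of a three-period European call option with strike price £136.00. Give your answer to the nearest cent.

Risk-neutral probability p = (e^0.03 − 0.85)/(1.15 − 0.85) = 0.1805/0.3000 = 0.6015
Terminal stock prices: S_uuu = 197.7, S_uud = 146.1, S_udd = 108, S_ddd = 79.84
Terminal payoffs (S − K): max(61.71, 0) = 61.71, max(10.14, 0) = 10.14, max(-27.99, 0) = 0, max(-56.16, 0) = 0
Node uu (S = 171.9): V_uu = e^(−0.03)·[0.6015·61.7137 + 0.3985·10.1362] = 39.9444
Node ud (S = 127.1): V_ud = e^(−0.03)·[0.6015·10.1362 + 0.3985·0.0000] = 5.9169
Node dd (S = 93.92): V_dd = e^(−0.03)·[0.6015·0.0000 + 0.3985·0.0000] = 0.0000
Node u (S = 149.5): V_u = e^(−0.03)·[0.6015·39.9444 + 0.3985·5.9169] = 25.6052
Node d (S = 110.5): V_d = e^(−0.03)·[0.6015·5.9169 + 0.3985·0.0000] = 3.4539
Node 0 (S = 130): V_0 = e^(−0.03)·[0.6015·25.6052 + 0.3985·3.4539] = 16.2824

£16.28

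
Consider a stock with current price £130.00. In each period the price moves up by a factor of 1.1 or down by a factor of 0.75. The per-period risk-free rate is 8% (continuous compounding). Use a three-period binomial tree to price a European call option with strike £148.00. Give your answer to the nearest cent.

£17.00

Risk-neutral probability p = (e^0.08 − 0.75)/(1.1 − 0.75) = 0.3333/0.3500 = 0.9522
Terminal stock prices: S_uuu = 173, S_uud = 118, S_udd = 80.44, S_ddd = 54.84
Terminal payoffs (S − K): max(25.03, 0) = 25.03, max(-30.02, 0) = 0, max(-67.56, 0) = 0, max(-93.16, 0) = 0
Node uu (S = 157.3): V_uu = e^(−0.08)·[0.9522·25.0300 + 0.0478·0.0000] = 22.0023
Node ud (S = 107.2): V_ud = e^(−0.08)·[0.9522·0.0000 + 0.0478·0.0000] = 0.0000
Node dd (S = 73.12): V_dd = e^(−0.08)·[0.9522·0.0000 + 0.0478·0.0000] = 0.0000
Node u (S = 143): V_u = e^(−0.08)·[0.9522·22.0023 + 0.0478·0.0000] = 19.3408
Node d (S = 97.5): V_d = e^(−0.08)·[0.9522·0.0000 + 0.0478·0.0000] = 0.0000
Node 0 (S = 130): V_0 = e^(−0.08)·[0.9522·19.3408 + 0.0478·0.0000] = 17.0013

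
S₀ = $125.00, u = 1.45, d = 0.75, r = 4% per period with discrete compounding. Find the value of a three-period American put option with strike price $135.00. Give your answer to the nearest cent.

$28.87

Risk-neutral probability p = (1 + 0.04 − 0.75)/(1.45 − 0.75) = 0.2900/0.7000 = 0.4143
Terminal stock prices: S_uuu = 381.1, S_uud = 197.1, S_udd = 102, S_ddd = 52.73
Terminal payoffs (K − S): max(-246.1, 0) = 0, max(-62.11, 0) = 0, max(33.05, 0) = 33.05, max(82.27, 0) = 82.27
Node uu (S = 262.8): continuation = 1/1.04·[0.4143·0.0000 + 0.5857·0.0000] = 0.0000; exercise value = 0.0000 ≤ continuation, so V_uu = 0.0000
Node ud (S = 135.9): continuation = 1/1.04·[0.4143·0.0000 + 0.5857·33.0469] = 18.6116; exercise value = 0.0000 ≤ continuation, so V_ud = 18.6116
Node dd (S = 70.31): continuation = 1/1.04·[0.4143·33.0469 + 0.5857·82.2656] = 59.4952; exercise value = 64.6875 > continuation, so V_dd = 64.6875 (exercise)
Node u (S = 181.2): continuation = 1/1.04·[0.4143·0.0000 + 0.5857·18.6116] = 10.4818; exercise value = 0.0000 ≤ continuation, so V_u = 10.4818
Node d (S = 93.75): continuation = 1/1.04·[0.4143·18.6116 + 0.5857·64.6875] = 43.8451; exercise value = 41.2500 ≤ continuation, so V_d = 43.8451
Node 0 (S = 125): continuation = 1/1.04·[0.4143·10.4818 + 0.5857·43.8451] = 28.8684; exercise value = 10.0000 ≤ continuation, so V_0 = 28.8684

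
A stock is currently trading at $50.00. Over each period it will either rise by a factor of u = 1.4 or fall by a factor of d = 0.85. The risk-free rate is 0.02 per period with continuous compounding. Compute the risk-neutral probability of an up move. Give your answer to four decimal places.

p = 0.3095

Risk-neutral probability p = (e^0.02 − 0.85)/(1.4 − 0.85) = 0.1702/0.5500 = 0.3095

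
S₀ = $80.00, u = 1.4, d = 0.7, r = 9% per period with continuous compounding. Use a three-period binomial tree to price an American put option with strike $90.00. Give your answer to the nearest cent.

$16.46

Risk-neutral probability p = (e^0.09 − 0.7)/(1.4 − 0.7) = 0.3942/0.7000 = 0.5631
Terminal stock prices: S_uuu = 219.5, S_uud = 109.8, S_udd = 54.88, S_ddd = 27.44
Terminal payoffs (K − S): max(-129.5, 0) = 0, max(-19.76, 0) = 0, max(35.12, 0) = 35.12, max(62.56, 0) = 62.56
Node uu (S = 156.8): continuation = e^(−0.09)·[0.5631·0.0000 + 0.4369·0.0000] = 0.0000; exercise value = 0.0000 ≤ continuation, so V_uu = 0.0000
Node ud (S = 78.4): continuation = e^(−0.09)·[0.5631·0.0000 + 0.4369·35.1200] = 14.0231; exercise value = 11.6000 ≤ continuation, so V_ud = 14.0231
Node dd (S = 39.2): continuation = e^(−0.09)·[0.5631·35.1200 + 0.4369·62.5600] = 43.0538; exercise value = 50.8000 > continuation, so V_dd = 50.8000 (exercise)
Node u (S = 112): continuation = e^(−0.09)·[0.5631·0.0000 + 0.4369·14.0231] = 5.5993; exercise value = 0.0000 ≤ continuation, so V_u = 5.5993
Node d (S = 56): continuation = e^(−0.09)·[0.5631·14.0231 + 0.4369·50.8000] = 27.5008; exercise value = 34.0000 > continuation, so V_d = 34.0000 (exercise)
Node 0 (S = 80): continuation = e^(−0.09)·[0.5631·5.5993 + 0.4369·34.0000] = 16.4575; exercise value = 10.0000 ≤ continuation, so V_0 = 16.4575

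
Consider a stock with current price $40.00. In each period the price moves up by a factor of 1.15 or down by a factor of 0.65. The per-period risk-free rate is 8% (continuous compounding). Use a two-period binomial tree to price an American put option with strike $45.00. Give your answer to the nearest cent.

$5.00

Risk-neutral probability p = (e^0.08 − 0.65)/(1.15 − 0.65) = 0.4333/0.5000 = 0.8666
Terminal stock prices: S_uu = 52.9, S_ud = 29.9, S_dd = 16.9
Terminal payoffs (K − S): max(-7.9, 0) = 0, max(15.1, 0) = 15.1, max(28.1, 0) = 28.1
Node u (S = 46): continuation = e^(−0.08)·[0.8666·0.0000 + 0.1334·15.1000] = 1.8598; exercise value = 0.0000 ≤ continuation, so V_u = 1.8598
Node d (S = 26): continuation = e^(−0.08)·[0.8666·15.1000 + 0.1334·28.1000] = 15.5402; exercise value = 19.0000 > continuation, so V_d = 19.0000 (exercise)
Node 0 (S = 40): continuation = e^(−0.08)·[0.8666·1.8598 + 0.1334·19.0000] = 3.8280; exercise value = 5.0000 > continuation, so V_0 = 5.0000 (exercise)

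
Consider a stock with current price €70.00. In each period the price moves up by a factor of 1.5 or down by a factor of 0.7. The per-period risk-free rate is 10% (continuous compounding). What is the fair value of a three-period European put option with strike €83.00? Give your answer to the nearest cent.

Risk-neutral probability p = (e^0.1 − 0.7)/(1.5 − 0.7) = 0.4052/0.8000 = 0.5065
Terminal stock prices: S_uuu = 236.2, S_uud = 110.2, S_udd = 51.45, S_ddd = 24.01
Terminal payoffs (K − S): max(-153.2, 0) = 0, max(-27.25, 0) = 0, max(31.55, 0) = 31.55, max(58.99, 0) = 58.99
Node uu (S = 157.5): V_uu = e^(−0.1)·[0.5065·0.0000 + 0.4935·0.0000] = 0.0000
Node ud (S = 73.5): V_ud = e^(−0.1)·[0.5065·0.0000 + 0.4935·31.5500] = 14.0893
Node dd (S = 34.3): V_dd = e^(−0.1)·[0.5065·31.5500 + 0.4935·58.9900] = 40.8015
Node u (S = 105): V_u = e^(−0.1)·[0.5065·0.0000 + 0.4935·14.0893] = 6.2919
Node d (S = 49): V_d = e^(−0.1)·[0.5065·14.0893 + 0.4935·40.8015] = 24.6774
Node 0 (S = 70): V_0 = e^(−0.1)·[0.5065·6.2919 + 0.4935·24.6774] = 13.9035

€13.90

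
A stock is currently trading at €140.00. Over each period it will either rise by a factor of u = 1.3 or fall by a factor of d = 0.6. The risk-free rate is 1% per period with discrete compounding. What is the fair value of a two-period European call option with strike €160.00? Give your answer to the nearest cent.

Risk-neutral probability p = (1 + 0.01 − 0.6)/(1.3 − 0.6) = 0.4100/0.7000 = 0.5857
Terminal stock prices: S_uu = 236.6, S_ud = 109.2, S_dd = 50.4
Terminal payoffs (S − K): max(76.6, 0) = 76.6, max(-50.8, 0) = 0, max(-109.6, 0) = 0
Node u (S = 182): V_u = 1/1.01·[0.5857·76.6000 + 0.4143·0.0000] = 44.4215
Node d (S = 84): V_d = 1/1.01·[0.5857·0.0000 + 0.4143·0.0000] = 0.0000
Node 0 (S = 140): V_0 = 1/1.01·[0.5857·44.4215 + 0.4143·0.0000] = 25.7607

€25.76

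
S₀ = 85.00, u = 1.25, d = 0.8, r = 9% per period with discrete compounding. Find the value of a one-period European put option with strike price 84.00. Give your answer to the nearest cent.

5.22

Risk-neutral probability p = (1 + 0.09 − 0.8)/(1.25 − 0.8) = 0.2900/0.4500 = 0.6444
Terminal stock prices: S_u = 106.2, S_d = 68
Terminal payoffs (K − S): max(-22.25, 0) = 0, max(16, 0) = 16
Node 0 (S = 85): V_0 = 1/1.09·[0.6444·0.0000 + 0.3556·16.0000] = 5.2192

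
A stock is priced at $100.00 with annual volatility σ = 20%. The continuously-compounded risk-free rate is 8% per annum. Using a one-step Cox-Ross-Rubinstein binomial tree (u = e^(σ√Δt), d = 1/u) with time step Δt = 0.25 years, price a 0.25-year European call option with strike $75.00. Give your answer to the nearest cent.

$26.49

CRR parameters: u = e^(σ√Δt) = e^(0.2·√0.25) = 1.1052, d = 1/u = 0.9048
Per-period rate: rΔt = 0.08·0.25 = 0.02, so R = e^0.02 = 1.0202
Risk-neutral probability p = (e^0.02 − 0.9048)/(1.1052 − 0.9048) = 0.1154/0.2003 = 0.5759
Terminal stock prices: S_u = 110.5, S_d = 90.48
Terminal payoffs (S − K): max(35.52, 0) = 35.52, max(15.48, 0) = 15.48
Node 0 (S = 100): V_0 = e^(−0.02)·[0.5759·35.5171 + 0.4241·15.4837] = 26.4851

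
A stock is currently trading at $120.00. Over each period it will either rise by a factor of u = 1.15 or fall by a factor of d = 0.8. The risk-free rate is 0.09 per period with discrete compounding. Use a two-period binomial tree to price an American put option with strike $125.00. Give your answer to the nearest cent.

$6.31

Risk-neutral probability p = (1 + 0.09 − 0.8)/(1.15 − 0.8) = 0.2900/0.3500 = 0.8286
Terminal stock prices: S_uu = 158.7, S_ud = 110.4, S_dd = 76.8
Terminal payoffs (K − S): max(-33.7, 0) = 0, max(14.6, 0) = 14.6, max(48.2, 0) = 48.2
Node u (S = 138): continuation = 1/1.09·[0.8286·0.0000 + 0.1714·14.6000] = 2.2962; exercise value = 0.0000 ≤ continuation, so V_u = 2.2962
Node d (S = 96): continuation = 1/1.09·[0.8286·14.6000 + 0.1714·48.2000] = 18.6789; exercise value = 29.0000 > continuation, so V_d = 29.0000 (exercise)
Node 0 (S = 120): continuation = 1/1.09·[0.8286·2.2962 + 0.1714·29.0000] = 6.3064; exercise value = 5.0000 ≤ continuation, so V_0 = 6.3064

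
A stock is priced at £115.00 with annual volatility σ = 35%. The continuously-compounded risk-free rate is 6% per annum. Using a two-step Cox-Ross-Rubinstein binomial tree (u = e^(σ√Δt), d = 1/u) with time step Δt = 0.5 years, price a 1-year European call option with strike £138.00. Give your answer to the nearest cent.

£11.89

CRR parameters: u = e^(σ√Δt) = e^(0.35·√0.5) = 1.2808, d = 1/u = 0.7808
Per-period rate: rΔt = 0.06·0.5 = 0.03, so R = e^0.03 = 1.0305
Risk-neutral probability p = (e^0.03 − 0.7808)/(1.2808 − 0.7808) = 0.2497/0.5000 = 0.4993
Terminal stock prices: S_uu = 188.7, S_ud = 115, S_dd = 70.1
Terminal payoffs (S − K): max(50.65, 0) = 50.65, max(-23, 0) = 0, max(-67.9, 0) = 0
Node u (S = 147.3): V_u = e^(−0.03)·[0.4993·50.6525 + 0.5007·0.0000] = 24.5456
Node d (S = 89.79): V_d = e^(−0.03)·[0.4993·0.0000 + 0.5007·0.0000] = 0.0000
Node 0 (S = 115): V_0 = e^(−0.03)·[0.4993·24.5456 + 0.5007·0.0000] = 11.8945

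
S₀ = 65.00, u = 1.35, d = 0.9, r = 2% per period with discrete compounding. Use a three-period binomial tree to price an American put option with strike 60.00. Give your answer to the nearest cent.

Risk-neutral probability p = (1 + 0.02 − 0.9)/(1.35 − 0.9) = 0.1200/0.4500 = 0.2667
Terminal stock prices: S_uuu = 159.9, S_uud = 106.6, S_udd = 71.08, S_ddd = 47.39
Terminal payoffs (K − S): max(-99.92, 0) = 0, max(-46.62, 0) = 0, max(-11.08, 0) = 0, max(12.61, 0) = 12.61
Node uu (S = 118.5): continuation = 1/1.02·[0.2667·0.0000 + 0.7333·0.0000] = 0.0000; exercise value = 0.0000 ≤ continuation, so V_uu = 0.0000
Node ud (S = 78.98): continuation = 1/1.02·[0.2667·0.0000 + 0.7333·0.0000] = 0.0000; exercise value = 0.0000 ≤ continuation, so V_ud = 0.0000
Node dd (S = 52.65): continuation = 1/1.02·[0.2667·0.0000 + 0.7333·12.6150] = 9.0696; exercise value = 7.3500 ≤ continuation, so V_dd = 9.0696
Node u (S = 87.75): continuation = 1/1.02·[0.2667·0.0000 + 0.7333·0.0000] = 0.0000; exercise value = 0.0000 ≤ continuation, so V_u = 0.0000
Node d (S = 58.5): continuation = 1/1.02·[0.2667·0.0000 + 0.7333·9.0696] = 6.5206; exercise value = 1.5000 ≤ continuation, so V_d = 6.5206
Node 0 (S = 65): continuation = 1/1.02·[0.2667·0.0000 + 0.7333·6.5206] = 4.6880; exercise value = 0.0000 ≤ continuation, so V_0 = 4.6880

4.69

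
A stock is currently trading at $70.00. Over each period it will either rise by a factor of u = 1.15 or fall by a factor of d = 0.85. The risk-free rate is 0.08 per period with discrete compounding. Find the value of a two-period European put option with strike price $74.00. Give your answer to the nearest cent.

$2.80

Risk-neutral probability p = (1 + 0.08 − 0.85)/(1.15 − 0.85) = 0.2300/0.3000 = 0.7667
Terminal stock prices: S_uu = 92.57, S_ud = 68.42, S_dd = 50.57
Terminal payoffs (K − S): max(-18.57, 0) = 0, max(5.575, 0) = 5.575, max(23.43, 0) = 23.43
Node u (S = 80.5): V_u = 1/1.08·[0.7667·0.0000 + 0.2333·5.5750] = 1.2045
Node d (S = 59.5): V_d = 1/1.08·[0.7667·5.5750 + 0.2333·23.4250] = 9.0185
Node 0 (S = 70): V_0 = 1/1.08·[0.7667·1.2045 + 0.2333·9.0185] = 2.8035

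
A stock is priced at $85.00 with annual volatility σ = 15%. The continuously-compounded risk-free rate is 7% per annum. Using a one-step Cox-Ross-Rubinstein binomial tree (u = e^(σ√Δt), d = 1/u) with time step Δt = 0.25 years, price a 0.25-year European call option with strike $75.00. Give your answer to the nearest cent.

$11.30

CRR parameters: u = e^(σ√Δt) = e^(0.15·√0.25) = 1.0779, d = 1/u = 0.9277
Per-period rate: rΔt = 0.07·0.25 = 0.0175, so R = e^0.0175 = 1.0177
Risk-neutral probability p = (e^0.0175 − 0.9277)/(1.0779 − 0.9277) = 0.0899/0.1501 = 0.5988
Terminal stock prices: S_u = 91.62, S_d = 78.86
Terminal payoffs (S − K): max(16.62, 0) = 16.62, max(3.858, 0) = 3.858
Node 0 (S = 85): V_0 = e^(−0.0175)·[0.5988·16.6202 + 0.4012·3.8582] = 11.3011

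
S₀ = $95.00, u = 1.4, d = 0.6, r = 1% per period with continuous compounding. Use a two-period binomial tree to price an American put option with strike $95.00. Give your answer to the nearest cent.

$22.06

Risk-neutral probability p = (e^0.01 − 0.6)/(1.4 − 0.6) = 0.4101/0.8000 = 0.5126
Terminal stock prices: S_uu = 186.2, S_ud = 79.8, S_dd = 34.2
Terminal payoffs (K − S): max(-91.2, 0) = 0, max(15.2, 0) = 15.2, max(60.8, 0) = 60.8
Node u (S = 133): continuation = e^(−0.01)·[0.5126·0.0000 + 0.4874·15.2000] = 7.3353; exercise value = 0.0000 ≤ continuation, so V_u = 7.3353
Node d (S = 57): continuation = e^(−0.01)·[0.5126·15.2000 + 0.4874·60.8000] = 37.0547; exercise value = 38.0000 > continuation, so V_d = 38.0000 (exercise)
Node 0 (S = 95): continuation = e^(−0.01)·[0.5126·7.3353 + 0.4874·38.0000] = 22.0607; exercise value = 0.0000 ≤ continuation, so V_0 = 22.0607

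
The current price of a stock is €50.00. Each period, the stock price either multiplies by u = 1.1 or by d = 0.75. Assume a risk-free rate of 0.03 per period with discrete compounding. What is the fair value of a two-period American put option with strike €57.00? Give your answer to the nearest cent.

€7.00

Risk-neutral probability p = (1 + 0.03 − 0.75)/(1.1 − 0.75) = 0.2800/0.3500 = 0.8000
Terminal stock prices: S_uu = 60.5, S_ud = 41.25, S_dd = 28.12
Terminal payoffs (K − S): max(-3.5, 0) = 0, max(15.75, 0) = 15.75, max(28.88, 0) = 28.88
Node u (S = 55): continuation = 1/1.03·[0.8000·0.0000 + 0.2000·15.7500] = 3.0583; exercise value = 2.0000 ≤ continuation, so V_u = 3.0583
Node d (S = 37.5): continuation = 1/1.03·[0.8000·15.7500 + 0.2000·28.8750] = 17.8398; exercise value = 19.5000 > continuation, so V_d = 19.5000 (exercise)
Node 0 (S = 50): continuation = 1/1.03·[0.8000·3.0583 + 0.2000·19.5000] = 6.1617; exercise value = 7.0000 > continuation, so V_0 = 7.0000 (exercise)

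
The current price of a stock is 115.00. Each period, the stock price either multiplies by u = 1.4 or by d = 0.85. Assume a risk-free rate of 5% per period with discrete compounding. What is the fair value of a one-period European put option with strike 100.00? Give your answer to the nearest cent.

Risk-neutral probability p = (1 + 0.05 − 0.85)/(1.4 − 0.85) = 0.2000/0.5500 = 0.3636
Terminal stock prices: S_u = 161, S_d = 97.75
Terminal payoffs (K − S): max(-61, 0) = 0, max(2.25, 0) = 2.25
Node 0 (S = 115): V_0 = 1/1.05·[0.3636·0.0000 + 0.6364·2.2500] = 1.3636

1.36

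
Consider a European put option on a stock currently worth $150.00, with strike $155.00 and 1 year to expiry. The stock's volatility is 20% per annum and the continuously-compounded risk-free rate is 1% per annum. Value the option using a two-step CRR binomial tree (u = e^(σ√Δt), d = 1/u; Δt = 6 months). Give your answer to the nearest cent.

$13.60

CRR parameters: u = e^(σ√Δt) = e^(0.2·√0.5) = 1.1519, d = 1/u = 0.8681
Per-period rate: rΔt = 0.01·0.5 = 0.005, so R = e^0.005 = 1.0050
Risk-neutral probability p = (e^0.005 − 0.8681)/(1.1519 − 0.8681) = 0.1369/0.2838 = 0.4824
Terminal stock prices: S_uu = 199, S_ud = 150, S_dd = 113
Terminal payoffs (K − S): max(-44.03, 0) = 0, max(5, 0) = 5, max(41.95, 0) = 41.95
Node u (S = 172.8): V_u = e^(−0.005)·[0.4824·0.0000 + 0.5176·5.0000] = 2.5753
Node d (S = 130.2): V_d = e^(−0.005)·[0.4824·5.0000 + 0.5176·41.9543] = 24.0084
Node 0 (S = 150): V_0 = e^(−0.005)·[0.4824·2.5753 + 0.5176·24.0084] = 13.6016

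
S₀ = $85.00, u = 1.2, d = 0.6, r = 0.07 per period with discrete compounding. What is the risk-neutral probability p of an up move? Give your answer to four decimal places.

p = 0.7833

Risk-neutral probability p = (1 + 0.07 − 0.6)/(1.2 − 0.6) = 0.4700/0.6000 = 0.7833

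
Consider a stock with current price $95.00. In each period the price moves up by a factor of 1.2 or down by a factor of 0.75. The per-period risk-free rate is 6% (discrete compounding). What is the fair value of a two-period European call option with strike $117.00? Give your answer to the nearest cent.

Risk-neutral probability p = (1 + 0.06 − 0.75)/(1.2 − 0.75) = 0.3100/0.4500 = 0.6889
Terminal stock prices: S_uu = 136.8, S_ud = 85.5, S_dd = 53.44
Terminal payoffs (S − K): max(19.8, 0) = 19.8, max(-31.5, 0) = 0, max(-63.56, 0) = 0
Node u (S = 114): V_u = 1/1.06·[0.6889·19.8000 + 0.3111·0.0000] = 12.8679
Node d (S = 71.25): V_d = 1/1.06·[0.6889·0.0000 + 0.3111·0.0000] = 0.0000
Node 0 (S = 95): V_0 = 1/1.06·[0.6889·12.8679 + 0.3111·0.0000] = 8.3628

$8.36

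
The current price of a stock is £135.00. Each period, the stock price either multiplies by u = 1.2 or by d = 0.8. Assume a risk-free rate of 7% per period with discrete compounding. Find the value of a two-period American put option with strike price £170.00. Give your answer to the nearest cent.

£35.00

Risk-neutral probability p = (1 + 0.07 − 0.8)/(1.2 − 0.8) = 0.2700/0.4000 = 0.6750
Terminal stock prices: S_uu = 194.4, S_ud = 129.6, S_dd = 86.4
Terminal payoffs (K − S): max(-24.4, 0) = 0, max(40.4, 0) = 40.4, max(83.6, 0) = 83.6
Node u (S = 162): continuation = 1/1.07·[0.6750·0.0000 + 0.3250·40.4000] = 12.2710; exercise value = 8.0000 ≤ continuation, so V_u = 12.2710
Node d (S = 108): continuation = 1/1.07·[0.6750·40.4000 + 0.3250·83.6000] = 50.8785; exercise value = 62.0000 > continuation, so V_d = 62.0000 (exercise)
Node 0 (S = 135): continuation = 1/1.07·[0.6750·12.2710 + 0.3250·62.0000] = 26.5728; exercise value = 35.0000 > continuation, so V_0 = 35.0000 (exercise)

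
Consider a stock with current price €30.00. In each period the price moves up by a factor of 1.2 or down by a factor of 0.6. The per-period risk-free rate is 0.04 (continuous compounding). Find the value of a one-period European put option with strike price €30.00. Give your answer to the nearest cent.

Risk-neutral probability p = (e^0.04 − 0.6)/(1.2 − 0.6) = 0.4408/0.6000 = 0.7347
Terminal stock prices: S_u = 36, S_d = 18
Terminal payoffs (K − S): max(-6, 0) = 0, max(12, 0) = 12
Node 0 (S = 30): V_0 = e^(−0.04)·[0.7347·0.0000 + 0.2653·12.0000] = 3.0589

€3.06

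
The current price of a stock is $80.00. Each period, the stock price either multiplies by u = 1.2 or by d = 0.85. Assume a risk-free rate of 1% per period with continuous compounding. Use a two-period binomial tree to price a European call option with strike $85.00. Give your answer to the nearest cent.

Risk-neutral probability p = (e^0.01 − 0.85)/(1.2 − 0.85) = 0.1601/0.3500 = 0.4573
Terminal stock prices: S_uu = 115.2, S_ud = 81.6, S_dd = 57.8
Terminal payoffs (S − K): max(30.2, 0) = 30.2, max(-3.4, 0) = 0, max(-27.2, 0) = 0
Node u (S = 96): V_u = e^(−0.01)·[0.4573·30.2000 + 0.5427·0.0000] = 13.6726
Node d (S = 68): V_d = e^(−0.01)·[0.4573·0.0000 + 0.5427·0.0000] = 0.0000
Node 0 (S = 80): V_0 = e^(−0.01)·[0.4573·13.6726 + 0.5427·0.0000] = 6.1901

$6.19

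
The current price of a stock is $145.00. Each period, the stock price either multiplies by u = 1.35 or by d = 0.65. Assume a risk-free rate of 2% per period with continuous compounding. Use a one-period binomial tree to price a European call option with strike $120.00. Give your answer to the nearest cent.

Risk-neutral probability p = (e^0.02 − 0.65)/(1.35 − 0.65) = 0.3702/0.7000 = 0.5289
Terminal stock prices: S_u = 195.8, S_d = 94.25
Terminal payoffs (S − K): max(75.75, 0) = 75.75, max(-25.75, 0) = 0
Node 0 (S = 145): V_0 = e^(−0.02)·[0.5289·75.7500 + 0.4711·0.0000] = 39.2678

$39.27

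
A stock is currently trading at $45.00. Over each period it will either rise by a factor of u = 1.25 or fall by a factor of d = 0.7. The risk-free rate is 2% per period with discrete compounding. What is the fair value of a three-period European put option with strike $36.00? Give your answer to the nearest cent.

$3.84

Risk-neutral probability p = (1 + 0.02 − 0.7)/(1.25 − 0.7) = 0.3200/0.5500 = 0.5818
Terminal stock prices: S_uuu = 87.89, S_uud = 49.22, S_udd = 27.56, S_ddd = 15.43
Terminal payoffs (K − S): max(-51.89, 0) = 0, max(-13.22, 0) = 0, max(8.438, 0) = 8.438, max(20.57, 0) = 20.57
Node uu (S = 70.31): V_uu = 1/1.02·[0.5818·0.0000 + 0.4182·0.0000] = 0.0000
Node ud (S = 39.38): V_ud = 1/1.02·[0.5818·0.0000 + 0.4182·8.4375] = 3.4592
Node dd (S = 22.05): V_dd = 1/1.02·[0.5818·8.4375 + 0.4182·20.5650] = 13.2441
Node u (S = 56.25): V_u = 1/1.02·[0.5818·0.0000 + 0.4182·3.4592] = 1.4182
Node d (S = 31.5): V_d = 1/1.02·[0.5818·3.4592 + 0.4182·13.2441] = 7.4030
Node 0 (S = 45): V_0 = 1/1.02·[0.5818·1.4182 + 0.4182·7.4030] = 3.8441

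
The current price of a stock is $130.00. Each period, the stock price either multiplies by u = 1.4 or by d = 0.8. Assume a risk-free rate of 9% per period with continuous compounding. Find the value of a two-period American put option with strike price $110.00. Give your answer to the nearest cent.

Risk-neutral probability p = (e^0.09 − 0.8)/(1.4 − 0.8) = 0.2942/0.6000 = 0.4903
Terminal stock prices: S_uu = 254.8, S_ud = 145.6, S_dd = 83.2
Terminal payoffs (K − S): max(-144.8, 0) = 0, max(-35.6, 0) = 0, max(26.8, 0) = 26.8
Node u (S = 182): continuation = e^(−0.09)·[0.4903·0.0000 + 0.5097·0.0000] = 0.0000; exercise value = 0.0000 ≤ continuation, so V_u = 0.0000
Node d (S = 104): continuation = e^(−0.09)·[0.4903·0.0000 + 0.5097·26.8000] = 12.4845; exercise value = 6.0000 ≤ continuation, so V_d = 12.4845
Node 0 (S = 130): continuation = e^(−0.09)·[0.4903·0.0000 + 0.5097·12.4845] = 5.8158; exercise value = 0.0000 ≤ continuation, so V_0 = 5.8158

$5.82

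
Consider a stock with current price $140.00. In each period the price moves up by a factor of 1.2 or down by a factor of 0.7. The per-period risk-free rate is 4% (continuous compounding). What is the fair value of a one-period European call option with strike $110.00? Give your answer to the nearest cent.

Risk-neutral probability p = (e^0.04 − 0.7)/(1.2 − 0.7) = 0.3408/0.5000 = 0.6816
Terminal stock prices: S_u = 168, S_d = 98
Terminal payoffs (S − K): max(58, 0) = 58, max(-12, 0) = 0
Node 0 (S = 140): V_0 = e^(−0.04)·[0.6816·58.0000 + 0.3184·0.0000] = 37.9839

$37.98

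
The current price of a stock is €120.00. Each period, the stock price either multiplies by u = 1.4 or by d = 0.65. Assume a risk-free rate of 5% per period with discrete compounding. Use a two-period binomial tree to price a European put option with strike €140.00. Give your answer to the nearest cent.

€31.55

Risk-neutral probability p = (1 + 0.05 − 0.65)/(1.4 − 0.65) = 0.4000/0.7500 = 0.5333
Terminal stock prices: S_uu = 235.2, S_ud = 109.2, S_dd = 50.7
Terminal payoffs (K − S): max(-95.2, 0) = 0, max(30.8, 0) = 30.8, max(89.3, 0) = 89.3
Node u (S = 168): V_u = 1/1.05·[0.5333·0.0000 + 0.4667·30.8000] = 13.6889
Node d (S = 78): V_d = 1/1.05·[0.5333·30.8000 + 0.4667·89.3000] = 55.3333
Node 0 (S = 120): V_0 = 1/1.05·[0.5333·13.6889 + 0.4667·55.3333] = 31.5457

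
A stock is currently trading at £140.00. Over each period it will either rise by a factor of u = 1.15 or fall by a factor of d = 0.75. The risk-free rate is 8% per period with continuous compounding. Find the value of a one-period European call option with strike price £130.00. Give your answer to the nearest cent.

Risk-neutral probability p = (e^0.08 − 0.75)/(1.15 − 0.75) = 0.3333/0.4000 = 0.8332
Terminal stock prices: S_u = 161, S_d = 105
Terminal payoffs (S − K): max(31, 0) = 31, max(-25, 0) = 0
Node 0 (S = 140): V_0 = e^(−0.08)·[0.8332·31.0000 + 0.1668·0.0000] = 23.8439

£23.84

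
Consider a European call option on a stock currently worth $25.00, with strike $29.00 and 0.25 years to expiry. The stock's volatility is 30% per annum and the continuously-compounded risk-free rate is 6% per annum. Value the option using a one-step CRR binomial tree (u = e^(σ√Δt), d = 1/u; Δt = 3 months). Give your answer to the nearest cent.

$0.02

CRR parameters: u = e^(σ√Δt) = e^(0.3·√0.25) = 1.1618, d = 1/u = 0.8607
Per-period rate: rΔt = 0.06·0.25 = 0.015, so R = e^0.015 = 1.0151
Risk-neutral probability p = (e^0.015 − 0.8607)/(1.1618 − 0.8607) = 0.1544/0.3011 = 0.5128
Terminal stock prices: S_u = 29.05, S_d = 21.52
Terminal payoffs (S − K): max(0.04586, 0) = 0.04586, max(-7.482, 0) = 0
Node 0 (S = 25): V_0 = e^(−0.015)·[0.5128·0.0459 + 0.4872·0.0000] = 0.0232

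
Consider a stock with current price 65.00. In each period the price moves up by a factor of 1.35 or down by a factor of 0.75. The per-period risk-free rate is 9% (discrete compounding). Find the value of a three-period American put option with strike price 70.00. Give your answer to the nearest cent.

10.14

Risk-neutral probability p = (1 + 0.09 − 0.75)/(1.35 − 0.75) = 0.3400/0.6000 = 0.5667
Terminal stock prices: S_uuu = 159.9, S_uud = 88.85, S_udd = 49.36, S_ddd = 27.42
Terminal payoffs (K − S): max(-89.92, 0) = 0, max(-18.85, 0) = 0, max(20.64, 0) = 20.64, max(42.58, 0) = 42.58
Node uu (S = 118.5): continuation = 1/1.09·[0.5667·0.0000 + 0.4333·0.0000] = 0.0000; exercise value = 0.0000 ≤ continuation, so V_uu = 0.0000
Node ud (S = 65.81): continuation = 1/1.09·[0.5667·0.0000 + 0.4333·20.6406] = 8.2058; exercise value = 4.1875 ≤ continuation, so V_ud = 8.2058
Node dd (S = 36.56): continuation = 1/1.09·[0.5667·20.6406 + 0.4333·42.5781] = 27.6577; exercise value = 33.4375 > continuation, so V_dd = 33.4375 (exercise)
Node u (S = 87.75): continuation = 1/1.09·[0.5667·0.0000 + 0.4333·8.2058] = 3.2622; exercise value = 0.0000 ≤ continuation, so V_u = 3.2622
Node d (S = 48.75): continuation = 1/1.09·[0.5667·8.2058 + 0.4333·33.4375] = 17.5592; exercise value = 21.2500 > continuation, so V_d = 21.2500 (exercise)
Node 0 (S = 65): continuation = 1/1.09·[0.5667·3.2622 + 0.4333·21.2500] = 10.1440; exercise value = 5.0000 ≤ continuation, so V_0 = 10.1440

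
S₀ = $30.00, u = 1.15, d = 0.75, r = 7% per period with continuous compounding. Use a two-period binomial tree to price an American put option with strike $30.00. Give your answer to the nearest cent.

$1.91

Risk-neutral probability p = (e^0.07 − 0.75)/(1.15 − 0.75) = 0.3225/0.4000 = 0.8063
Terminal stock prices: S_uu = 39.67, S_ud = 25.88, S_dd = 16.88
Terminal payoffs (K − S): max(-9.675, 0) = 0, max(4.125, 0) = 4.125, max(13.12, 0) = 13.12
Node u (S = 34.5): continuation = e^(−0.07)·[0.8063·0.0000 + 0.1937·4.1250] = 0.7451; exercise value = 0.0000 ≤ continuation, so V_u = 0.7451
Node d (S = 22.5): continuation = e^(−0.07)·[0.8063·4.1250 + 0.1937·13.1250] = 5.4718; exercise value = 7.5000 > continuation, so V_d = 7.5000 (exercise)
Node 0 (S = 30): continuation = e^(−0.07)·[0.8063·0.7451 + 0.1937·7.5000] = 1.9149; exercise value = 0.0000 ≤ continuation, so V_0 = 1.9149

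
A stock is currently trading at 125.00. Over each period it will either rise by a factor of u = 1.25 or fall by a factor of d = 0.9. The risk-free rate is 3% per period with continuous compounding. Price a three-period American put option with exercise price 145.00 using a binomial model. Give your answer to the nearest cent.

22.26

Risk-neutral probability p = (e^0.03 − 0.9)/(1.25 − 0.9) = 0.1305/0.3500 = 0.3727
Terminal stock prices: S_uuu = 244.1, S_uud = 175.8, S_udd = 126.6, S_ddd = 91.13
Terminal payoffs (K − S): max(-99.14, 0) = 0, max(-30.78, 0) = 0, max(18.44, 0) = 18.44, max(53.87, 0) = 53.87
Node uu (S = 195.3): continuation = e^(−0.03)·[0.3727·0.0000 + 0.6273·0.0000] = 0.0000; exercise value = 0.0000 ≤ continuation, so V_uu = 0.0000
Node ud (S = 140.6): continuation = e^(−0.03)·[0.3727·0.0000 + 0.6273·18.4375] = 11.2235; exercise value = 4.3750 ≤ continuation, so V_ud = 11.2235
Node dd (S = 101.2): continuation = e^(−0.03)·[0.3727·18.4375 + 0.6273·53.8750] = 39.4646; exercise value = 43.7500 > continuation, so V_dd = 43.7500 (exercise)
Node u (S = 156.2): continuation = e^(−0.03)·[0.3727·0.0000 + 0.6273·11.2235] = 6.8321; exercise value = 0.0000 ≤ continuation, so V_u = 6.8321
Node d (S = 112.5): continuation = e^(−0.03)·[0.3727·11.2235 + 0.6273·43.7500] = 30.6918; exercise value = 32.5000 > continuation, so V_d = 32.5000 (exercise)
Node 0 (S = 125): continuation = e^(−0.03)·[0.3727·6.8321 + 0.6273·32.5000] = 22.2551; exercise value = 20.0000 ≤ continuation, so V_0 = 22.2551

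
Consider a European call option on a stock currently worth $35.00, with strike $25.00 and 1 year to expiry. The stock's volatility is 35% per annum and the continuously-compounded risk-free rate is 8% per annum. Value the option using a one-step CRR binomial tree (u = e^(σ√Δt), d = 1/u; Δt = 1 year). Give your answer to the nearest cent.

CRR parameters: u = e^(σ√Δt) = e^(0.35·√1) = 1.4191, d = 1/u = 0.7047
Per-period rate: rΔt = 0.08·1 = 0.08, so R = e^0.08 = 1.0833
Risk-neutral probability p = (e^0.08 − 0.7047)/(1.4191 − 0.7047) = 0.3786/0.7144 = 0.5300
Terminal stock prices: S_u = 49.67, S_d = 24.66
Terminal payoffs (S − K): max(24.67, 0) = 24.67, max(-0.3359, 0) = 0
Node 0 (S = 35): V_0 = e^(−0.08)·[0.5300·24.6674 + 0.4700·0.0000] = 12.0678

$12.07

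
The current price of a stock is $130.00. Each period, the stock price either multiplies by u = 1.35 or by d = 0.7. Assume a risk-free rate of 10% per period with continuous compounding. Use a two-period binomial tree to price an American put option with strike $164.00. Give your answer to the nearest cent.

$34.00

Risk-neutral probability p = (e^0.1 − 0.7)/(1.35 − 0.7) = 0.4052/0.6500 = 0.6233
Terminal stock prices: S_uu = 236.9, S_ud = 122.8, S_dd = 63.7
Terminal payoffs (K − S): max(-72.93, 0) = 0, max(41.15, 0) = 41.15, max(100.3, 0) = 100.3
Node u (S = 175.5): continuation = e^(−0.1)·[0.6233·0.0000 + 0.3767·41.1500] = 14.0246; exercise value = 0.0000 ≤ continuation, so V_u = 14.0246
Node d (S = 91): continuation = e^(−0.1)·[0.6233·41.1500 + 0.3767·100.3000] = 57.3933; exercise value = 73.0000 > continuation, so V_d = 73.0000 (exercise)
Node 0 (S = 130): continuation = e^(−0.1)·[0.6233·14.0246 + 0.3767·73.0000] = 32.7897; exercise value = 34.0000 > continuation, so V_0 = 34.0000 (exercise)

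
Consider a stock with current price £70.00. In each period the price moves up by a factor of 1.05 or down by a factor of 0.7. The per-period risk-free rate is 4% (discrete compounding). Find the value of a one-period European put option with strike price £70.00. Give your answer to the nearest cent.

Risk-neutral probability p = (1 + 0.04 − 0.7)/(1.05 − 0.7) = 0.3400/0.3500 = 0.9714
Terminal stock prices: S_u = 73.5, S_d = 49
Terminal payoffs (K − S): max(-3.5, 0) = 0, max(21, 0) = 21
Node 0 (S = 70): V_0 = 1/1.04·[0.9714·0.0000 + 0.0286·21.0000] = 0.5769

£0.58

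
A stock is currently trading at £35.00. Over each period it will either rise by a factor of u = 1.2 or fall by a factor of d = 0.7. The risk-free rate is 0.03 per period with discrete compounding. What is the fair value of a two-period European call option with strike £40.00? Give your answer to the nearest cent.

£4.27

Risk-neutral probability p = (1 + 0.03 − 0.7)/(1.2 − 0.7) = 0.3300/0.5000 = 0.6600
Terminal stock prices: S_uu = 50.4, S_ud = 29.4, S_dd = 17.15
Terminal payoffs (S − K): max(10.4, 0) = 10.4, max(-10.6, 0) = 0, max(-22.85, 0) = 0
Node u (S = 42): V_u = 1/1.03·[0.6600·10.4000 + 0.3400·0.0000] = 6.6641
Node d (S = 24.5): V_d = 1/1.03·[0.6600·0.0000 + 0.3400·0.0000] = 0.0000
Node 0 (S = 35): V_0 = 1/1.03·[0.6600·6.6641 + 0.3400·0.0000] = 4.2702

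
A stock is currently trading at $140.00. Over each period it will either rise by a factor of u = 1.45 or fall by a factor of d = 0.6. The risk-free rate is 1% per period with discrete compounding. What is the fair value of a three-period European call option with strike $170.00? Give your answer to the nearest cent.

$30.29

Risk-neutral probability p = (1 + 0.01 − 0.6)/(1.45 − 0.6) = 0.4100/0.8500 = 0.4824
Terminal stock prices: S_uuu = 426.8, S_uud = 176.6, S_udd = 73.08, S_ddd = 30.24
Terminal payoffs (S − K): max(256.8, 0) = 256.8, max(6.61, 0) = 6.61, max(-96.92, 0) = 0, max(-139.8, 0) = 0
Node uu (S = 294.4): V_uu = 1/1.01·[0.4824·256.8075 + 0.5176·6.6100] = 126.0332
Node ud (S = 121.8): V_ud = 1/1.01·[0.4824·6.6100 + 0.5176·0.0000] = 3.1568
Node dd (S = 50.4): V_dd = 1/1.01·[0.4824·0.0000 + 0.5176·0.0000] = 0.0000
Node u (S = 203): V_u = 1/1.01·[0.4824·126.0332 + 0.5176·3.1568] = 61.8085
Node d (S = 84): V_d = 1/1.01·[0.4824·3.1568 + 0.5176·0.0000] = 1.5076
Node 0 (S = 140): V_0 = 1/1.01·[0.4824·61.8085 + 0.5176·1.5076] = 30.2910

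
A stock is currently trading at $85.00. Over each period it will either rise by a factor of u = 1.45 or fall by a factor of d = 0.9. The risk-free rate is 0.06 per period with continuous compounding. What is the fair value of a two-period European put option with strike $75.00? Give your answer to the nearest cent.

Risk-neutral probability p = (e^0.06 − 0.9)/(1.45 − 0.9) = 0.1618/0.5500 = 0.2942
Terminal stock prices: S_uu = 178.7, S_ud = 110.9, S_dd = 68.85
Terminal payoffs (K − S): max(-103.7, 0) = 0, max(-35.92, 0) = 0, max(6.15, 0) = 6.15
Node u (S = 123.2): V_u = e^(−0.06)·[0.2942·0.0000 + 0.7058·0.0000] = 0.0000
Node d (S = 76.5): V_d = e^(−0.06)·[0.2942·0.0000 + 0.7058·6.1500] = 4.0876
Node 0 (S = 85): V_0 = e^(−0.06)·[0.2942·0.0000 + 0.7058·4.0876] = 2.7168

$2.72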